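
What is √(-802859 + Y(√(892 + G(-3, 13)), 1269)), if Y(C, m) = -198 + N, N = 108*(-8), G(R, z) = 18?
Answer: I*√803921 ≈ 896.62*I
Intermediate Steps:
N = -864
Y(C, m) = -1062 (Y(C, m) = -198 - 864 = -1062)
√(-802859 + Y(√(892 + G(-3, 13)), 1269)) = √(-802859 - 1062) = √(-803921) = I*√803921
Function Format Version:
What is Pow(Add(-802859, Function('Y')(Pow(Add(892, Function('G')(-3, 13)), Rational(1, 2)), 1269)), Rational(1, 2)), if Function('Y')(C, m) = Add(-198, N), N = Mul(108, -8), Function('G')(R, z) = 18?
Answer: Mul(I, Pow(803921, Rational(1, 2))) ≈ Mul(896.62, I)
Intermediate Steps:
N = -864
Function('Y')(C, m) = -1062 (Function('Y')(C, m) = Add(-198, -864) = -1062)
Pow(Add(-802859, Function('Y')(Pow(Add(892, Function('G')(-3, 13)), Rational(1, 2)), 1269)), Rational(1, 2)) = Pow(Add(-802859, -1062), Rational(1, 2)) = Pow(-803921, Rational(1, 2)) = Mul(I, Pow(803921, Rational(1, 2)))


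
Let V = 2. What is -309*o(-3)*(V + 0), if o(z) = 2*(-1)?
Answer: 1236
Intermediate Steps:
o(z) = -2
-309*o(-3)*(V + 0) = -(-618)*(2 + 0) = -(-618)*2 = -309*(-4) = 1236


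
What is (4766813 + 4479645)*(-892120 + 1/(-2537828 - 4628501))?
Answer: -59114690399735112298/7166329 ≈ -8.2489e+12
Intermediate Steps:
(4766813 + 4479645)*(-892120 + 1/(-2537828 - 4628501)) = 9246458*(-892120 + 1/(-7166329)) = 9246458*(-892120 - 1/7166329) = 9246458*(-6393225427481/7166329) = -59114690399735112298/7166329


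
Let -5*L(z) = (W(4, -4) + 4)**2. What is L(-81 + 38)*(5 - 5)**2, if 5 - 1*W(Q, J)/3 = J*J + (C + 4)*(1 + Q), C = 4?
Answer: 0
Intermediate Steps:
W(Q, J) = -9 - 24*Q - 3*J**2 (W(Q, J) = 15 - 3*(J*J + (4 + 4)*(1 + Q)) = 15 - 3*(J**2 + 8*(1 + Q)) = 15 - 3*(J**2 + (8 + 8*Q)) = 15 - 3*(8 + J**2 + 8*Q) = 15 + (-24 - 24*Q - 3*J**2) = -9 - 24*Q - 3*J**2)
L(z) = -22201/5 (L(z) = -((-9 - 24*4 - 3*(-4)**2) + 4)**2/5 = -((-9 - 96 - 3*16) + 4)**2/5 = -((-9 - 96 - 48) + 4)**2/5 = -(-153 + 4)**2/5 = -1/5*(-149)**2 = -1/5*22201 = -22201/5)
L(-81 + 38)*(5 - 5)**2 = -22201*(5 - 5)**2/5 = -22201/5*0**2 = -22201/5*0 = 0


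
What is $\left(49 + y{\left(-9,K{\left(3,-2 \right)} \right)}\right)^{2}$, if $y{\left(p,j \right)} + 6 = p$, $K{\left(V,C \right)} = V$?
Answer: $1156$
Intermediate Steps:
$y{\left(p,j \right)} = -6 + p$
$\left(49 + y{\left(-9,K{\left(3,-2 \right)} \right)}\right)^{2} = \left(49 - 15\right)^{2} = 34^{2} = 1156$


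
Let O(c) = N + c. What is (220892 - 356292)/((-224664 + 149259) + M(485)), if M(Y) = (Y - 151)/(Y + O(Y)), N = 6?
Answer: 66075200/36797473 ≈ 1.7956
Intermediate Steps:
O(c) = 6 + c
M(Y) = (-151 + Y)/(6 + 2*Y) (M(Y) = (Y - 151)/(Y + (6 + Y)) = (-151 + Y)/(6 + 2*Y))
(220892 - 356292)/((-224664 + 149259) + M(485)) = (220892 - 356292)/((-224664 + 149259) + (-151 + 485)/(2*(3 + 485))) = -135400/(-75405 + (½)*334/488) = -135400/(-75405 + (½)*(1/488)*334) = -135400/(-75405 + 167/488) = -135400/(-36797473/488) = -135400*(-488/36797473) = 66075200/36797473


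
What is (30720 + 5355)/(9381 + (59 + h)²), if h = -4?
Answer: 36075/12406 ≈ 2.9079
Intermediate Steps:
(30720 + 5355)/(9381 + (59 + h)²) = (30720 + 5355)/(9381 + (59 - 4)²) = 36075/(9381 + 55²) = 36075/(9381 + 3025) = 36075/12406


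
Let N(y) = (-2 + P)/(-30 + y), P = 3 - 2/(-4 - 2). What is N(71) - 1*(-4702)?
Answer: 578350/123 ≈ 4702.0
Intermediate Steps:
P = 10/3 (P = 3 - 2/(-6) = 3 - ⅙*(-2) = 3 + ⅓ = 10/3 ≈ 3.3333)
N(y) = 4/(3*(-30 + y)) (N(y) = (-2 + 10/3)/(-30 + y) = 4/(3*(-30 + y)))
N(71) - 1*(-4702) = 4/(3*(-30 + 71)) - 1*(-4702) = (4/3)/41 + 4702 = (4/3)*(1/41) + 4702 = 4/123 + 4702 = 578350/123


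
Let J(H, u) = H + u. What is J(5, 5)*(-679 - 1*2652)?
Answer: -33310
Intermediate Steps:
J(5, 5)*(-679 - 1*2652) = (5 + 5)*(-679 - 1*2652) = 10*(-679 - 2652) = 10*(-3331) = -33310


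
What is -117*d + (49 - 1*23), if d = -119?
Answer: 13949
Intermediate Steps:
-117*d + (49 - 1*23) = -117*(-119) + (49 - 1*23) = 13923 + (49 - 23) = 13923 + 26 = 13949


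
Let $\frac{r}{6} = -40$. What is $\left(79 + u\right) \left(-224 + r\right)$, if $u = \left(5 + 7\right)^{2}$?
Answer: $-103472$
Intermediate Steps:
$r = -240$ ($r = 6 \left(-40\right) = -240$)
$u = 144$ ($u = 12^{2} = 144$)
$\left(79 + u\right) \left(-224 + r\right) = \left(79 + 144\right) \left(-224 - 240\right) = 223 \left(-464\right) = -103472$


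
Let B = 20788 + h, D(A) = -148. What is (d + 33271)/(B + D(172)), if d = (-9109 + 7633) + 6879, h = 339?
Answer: 38674/20979 ≈ 1.8435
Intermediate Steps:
B = 21127 (B = 20788 + 339 = 21127)
d = 5403 (d = -1476 + 6879 = 5403)
(d + 33271)/(B + D(172)) = (5403 + 33271)/(21127 - 148) = 38674/20979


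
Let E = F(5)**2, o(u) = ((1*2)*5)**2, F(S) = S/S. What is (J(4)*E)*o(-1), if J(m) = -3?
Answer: -300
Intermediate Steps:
F(S) = 1
o(u) = 100 (o(u) = (2*5)**2 = 10**2 = 100)
E = 1 (E = 1**2 = 1)
(J(4)*E)*o(-1) = -3*1*100 = -3*100 = -300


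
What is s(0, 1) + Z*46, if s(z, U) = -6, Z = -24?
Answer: -1110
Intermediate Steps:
s(0, 1) + Z*46 = -6 - 24*46 = -6 - 1104 = -1110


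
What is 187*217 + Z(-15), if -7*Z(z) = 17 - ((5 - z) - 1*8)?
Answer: 284048/7 ≈ 40578.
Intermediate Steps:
Z(z) = -20/7 - z/7 (Z(z) = -(17 - ((5 - z) - 1*8))/7 = -(17 - ((5 - z) - 8))/7 = -(17 - (-3 - z))/7 = -(17 + (3 + z))/7 = -(20 + z)/7 = -20/7 - z/7)
187*217 + Z(-15) = 187*217 + (-20/7 - ⅐*(-15)) = 40579 + (-20/7 + 15/7) = 40579 - 5/7 = 284048/7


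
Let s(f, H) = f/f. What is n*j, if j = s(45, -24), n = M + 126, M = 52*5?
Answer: 386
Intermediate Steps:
M = 260
s(f, H) = 1
n = 386 (n = 260 + 126 = 386)
j = 1
n*j = 386*1 = 386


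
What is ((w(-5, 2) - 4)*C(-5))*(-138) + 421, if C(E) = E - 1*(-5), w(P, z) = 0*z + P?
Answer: 421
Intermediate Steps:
w(P, z) = P (w(P, z) = 0 + P = P)
C(E) = 5 + E (C(E) = E + 5 = 5 + E)
((w(-5, 2) - 4)*C(-5))*(-138) + 421 = ((-5 - 4)*(5 - 5))*(-138) + 421 = -9*0*(-138) + 421 = 0*(-138) + 421 = 0 + 421 = 421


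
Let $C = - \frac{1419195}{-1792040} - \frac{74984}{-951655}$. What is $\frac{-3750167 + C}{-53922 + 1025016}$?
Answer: $- \frac{426369844382042021}{110407161546657520} \approx -3.8618$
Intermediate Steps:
$C = \frac{296991669017}{341080765240}$ ($C = \left(-1419195\right) \left(- \frac{1}{1792040}\right) - - \frac{74984}{951655} = \frac{283839}{358408} + \frac{74984}{951655} = \frac{296991669017}{341080765240} \approx 0.87074$)
$\frac{-3750167 + C}{-53922 + 1025016} = \frac{-3750167 + \frac{296991669017}{341080765240}}{-53922 + 1025016} = - \frac{1279109533146126063}{341080765240 \cdot 971094} = \left(- \frac{1279109533146126063}{341080765240}\right) \frac{1}{971094} = - \frac{426369844382042021}{110407161546657520}$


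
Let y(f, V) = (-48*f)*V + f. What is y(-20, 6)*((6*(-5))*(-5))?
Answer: 861000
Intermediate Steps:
y(f, V) = f - 48*V*f (y(f, V) = -48*V*f + f = f - 48*V*f)
y(-20, 6)*((6*(-5))*(-5)) = (-20*(1 - 48*6))*((6*(-5))*(-5)) = (-20*(1 - 288))*(-30*(-5)) = -20*(-287)*150 = 5740*150 = 861000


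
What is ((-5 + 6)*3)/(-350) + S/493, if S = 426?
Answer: 147621/172550 ≈ 0.85553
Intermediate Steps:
((-5 + 6)*3)/(-350) + S/493 = ((-5 + 6)*3)/(-350) + 426/493 = (1*3)*(-1/350) + 426*(1/493) = 3*(-1/350) + 426/493 = -3/350 + 426/493 = 147621/172550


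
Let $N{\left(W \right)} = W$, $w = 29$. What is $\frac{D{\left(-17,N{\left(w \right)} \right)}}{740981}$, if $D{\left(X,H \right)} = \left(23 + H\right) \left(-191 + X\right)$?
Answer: $- \frac{10816}{740981} \approx -0.014597$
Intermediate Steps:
$D{\left(X,H \right)} = \left(-191 + X\right) \left(23 + H\right)$
$\frac{D{\left(-17,N{\left(w \right)} \right)}}{740981} = \frac{-4393 - 5539 + 23 \left(-17\right) + 29 \left(-17\right)}{740981} = \left(-4393 - 5539 - 391 - 493\right) \frac{1}{740981} = \left(-10816\right) \frac{1}{740981} = - \frac{10816}{740981}$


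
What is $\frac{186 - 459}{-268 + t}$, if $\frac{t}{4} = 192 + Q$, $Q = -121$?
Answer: $- \frac{273}{16} \approx -17.063$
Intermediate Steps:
$t = 284$ ($t = 4 \left(192 - 121\right) = 4 \cdot 71 = 284$)
$\frac{186 - 459}{-268 + t} = \frac{186 - 459}{-268 + 284} = - \frac{273}{16}$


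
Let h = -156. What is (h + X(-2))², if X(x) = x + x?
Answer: 25600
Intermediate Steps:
X(x) = 2*x
(h + X(-2))² = (-156 + 2*(-2))² = (-156 - 4)² = (-160)² = 25600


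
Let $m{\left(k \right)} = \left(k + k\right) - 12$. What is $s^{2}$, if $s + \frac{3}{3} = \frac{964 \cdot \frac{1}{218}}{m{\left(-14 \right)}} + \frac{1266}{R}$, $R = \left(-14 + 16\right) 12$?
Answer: $\frac{3168226369}{1188100} \approx 2666.6$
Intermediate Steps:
$R = 24$ ($R = 2 \cdot 12 = 24$)
$m{\left(k \right)} = -12 + 2 k$ ($m{\left(k \right)} = 2 k - 12 = -12 + 2 k$)
$s = \frac{56287}{1090}$ ($s = -1 + \left(\frac{964 \cdot \frac{1}{218}}{-12 + 2 \left(-14\right)} + \frac{1266}{24}\right) = -1 + \left(\frac{964 \cdot \frac{1}{218}}{-12 - 28} + 1266 \cdot \frac{1}{24}\right) = -1 + \left(\frac{482}{109 \left(-40\right)} + \frac{211}{4}\right) = -1 + \left(\frac{482}{109} \left(- \frac{1}{40}\right) + \frac{211}{4}\right) = -1 + \left(- \frac{241}{2180} + \frac{211}{4}\right) = -1 + \frac{57377}{1090} = \frac{56287}{1090} \approx 51.639$)
$s^{2} = \left(\frac{56287}{1090}\right)^{2} = \frac{3168226369}{1188100}$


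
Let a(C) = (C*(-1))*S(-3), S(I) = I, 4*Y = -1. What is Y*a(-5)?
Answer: 15/4 ≈ 3.7500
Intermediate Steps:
Y = -1/4 (Y = (1/4)*(-1) = -1/4 ≈ -0.25000)
a(C) = 3*C (a(C) = (C*(-1))*(-3) = -C*(-3) = 3*C)
Y*a(-5) = -3*(-5)/4 = -1/4*(-15) = 15/4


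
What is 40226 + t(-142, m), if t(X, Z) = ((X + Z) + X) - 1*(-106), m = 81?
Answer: 40129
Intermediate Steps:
t(X, Z) = 106 + Z + 2*X (t(X, Z) = (Z + 2*X) + 106 = 106 + Z + 2*X)
40226 + t(-142, m) = 40226 + (106 + 81 + 2*(-142)) = 40226 + (106 + 81 - 284) = 40226 - 97 = 40129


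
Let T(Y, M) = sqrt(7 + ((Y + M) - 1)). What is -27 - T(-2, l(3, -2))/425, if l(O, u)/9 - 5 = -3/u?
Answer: -27 - sqrt(10)/170 ≈ -27.019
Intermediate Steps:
l(O, u) = 45 - 27/u (l(O, u) = 45 + 9*(-3/u) = 45 - 27/u)
T(Y, M) = sqrt(6 + M + Y) (T(Y, M) = sqrt(7 + ((M + Y) - 1)) = sqrt(7 + (-1 + M + Y)) = sqrt(6 + M + Y))
-27 - T(-2, l(3, -2))/425 = -27 - sqrt(6 + (45 - 27/(-2)) - 2)/425 = -27 - sqrt(6 + (45 - 27*(-1/2)) - 2)/425 = -27 - sqrt(6 + (45 + 27/2) - 2)/425 = -27 - sqrt(6 + 117/2 - 2)/425 = -27 - sqrt(125/2)/425 = -27 - 5*sqrt(10)/2/425 = -27 - sqrt(10)/170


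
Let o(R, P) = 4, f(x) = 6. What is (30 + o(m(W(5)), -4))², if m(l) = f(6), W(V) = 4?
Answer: 1156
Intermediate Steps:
m(l) = 6
(30 + o(m(W(5)), -4))² = (30 + 4)² = 34² = 1156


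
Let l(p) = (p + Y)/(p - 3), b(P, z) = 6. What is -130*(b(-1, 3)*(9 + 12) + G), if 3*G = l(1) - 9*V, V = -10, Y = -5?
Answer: -61100/3 ≈ -20367.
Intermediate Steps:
l(p) = (-5 + p)/(-3 + p) (l(p) = (p - 5)/(p - 3) = (-5 + p)/(-3 + p))
G = 92/3 (G = ((-5 + 1)/(-3 + 1) - 9*(-10))/3 = (-4/(-2) + 90)/3 = (-½*(-4) + 90)/3 = (2 + 90)/3 = (⅓)*92 = 92/3 ≈ 30.667)
-130*(b(-1, 3)*(9 + 12) + G) = -130*(6*(9 + 12) + 92/3) = -130*(6*21 + 92/3) = -130*(126 + 92/3) = -130*470/3 = -61100/3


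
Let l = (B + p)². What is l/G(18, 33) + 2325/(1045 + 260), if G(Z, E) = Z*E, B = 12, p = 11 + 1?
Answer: 2633/957 ≈ 2.7513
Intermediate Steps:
p = 12
G(Z, E) = E*Z
l = 576 (l = (12 + 12)² = 24² = 576)
l/G(18, 33) + 2325/(1045 + 260) = 576/((33*18)) + 2325/(1045 + 260) = 576/594 + 2325/1305 = 576*(1/594) + 2325*(1/1305) = 32/33 + 155/87 = 2633/957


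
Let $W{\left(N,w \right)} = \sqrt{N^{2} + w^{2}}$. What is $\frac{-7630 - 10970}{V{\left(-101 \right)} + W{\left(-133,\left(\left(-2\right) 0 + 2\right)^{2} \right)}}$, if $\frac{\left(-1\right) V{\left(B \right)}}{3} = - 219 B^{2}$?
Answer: $- \frac{15582282525}{5614696001693} + \frac{2325 \sqrt{17705}}{5614696001693} \approx -0.0027752$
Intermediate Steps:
$V{\left(B \right)} = 657 B^{2}$ ($V{\left(B \right)} = - 3 \left(- 219 B^{2}\right) = 657 B^{2}$)
$\frac{-7630 - 10970}{V{\left(-101 \right)} + W{\left(-133,\left(\left(-2\right) 0 + 2\right)^{2} \right)}} = \frac{-7630 - 10970}{657 \left(-101\right)^{2} + \sqrt{\left(-133\right)^{2} + \left(\left(\left(-2\right) 0 + 2\right)^{2}\right)^{2}}} = - \frac{18600}{657 \cdot 10201 + \sqrt{17689 + \left(\left(0 + 2\right)^{2}\right)^{2}}} = - \frac{18600}{6702057 + \sqrt{17689 + \left(2^{2}\right)^{2}}} = - \frac{18600}{6702057 + \sqrt{17689 + 4^{2}}} = - \frac{18600}{6702057 + \sqrt{17689 + 16}} = - \frac{18600}{6702057 + \sqrt{17705}}$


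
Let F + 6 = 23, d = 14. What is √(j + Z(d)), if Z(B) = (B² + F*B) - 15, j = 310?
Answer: 27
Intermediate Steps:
F = 17 (F = -6 + 23 = 17)
Z(B) = -15 + B² + 17*B (Z(B) = (B² + 17*B) - 15 = -15 + B² + 17*B)
√(j + Z(d)) = √(310 + (-15 + 14² + 17*14)) = √(310 + (-15 + 196 + 238)) = √(310 + 419) = √729 = 27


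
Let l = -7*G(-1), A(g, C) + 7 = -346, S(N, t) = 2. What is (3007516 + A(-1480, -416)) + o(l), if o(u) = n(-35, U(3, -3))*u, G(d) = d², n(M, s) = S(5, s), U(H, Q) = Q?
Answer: 3007149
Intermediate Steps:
A(g, C) = -353 (A(g, C) = -7 - 346 = -353)
n(M, s) = 2
l = -7 (l = -7*(-1)² = -7*1 = -7)
o(u) = 2*u
(3007516 + A(-1480, -416)) + o(l) = (3007516 - 353) + 2*(-7) = 3007163 - 14 = 3007149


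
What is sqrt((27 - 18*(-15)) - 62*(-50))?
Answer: sqrt(3397) ≈ 58.284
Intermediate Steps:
sqrt((27 - 18*(-15)) - 62*(-50)) = sqrt((27 + 270) + 3100) = sqrt(297 + 3100) = sqrt(3397)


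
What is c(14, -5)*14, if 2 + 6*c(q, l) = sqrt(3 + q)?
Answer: -14/3 + 7*sqrt(17)/3 ≈ 4.9539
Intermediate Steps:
c(q, l) = -1/3 + sqrt(3 + q)/6
c(14, -5)*14 = (-1/3 + sqrt(3 + 14)/6)*14 = (-1/3 + sqrt(17)/6)*14 = -14/3 + 7*sqrt(17)/3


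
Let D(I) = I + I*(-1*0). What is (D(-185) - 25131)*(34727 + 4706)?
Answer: -998285828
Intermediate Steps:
D(I) = I (D(I) = I + I*0 = I + 0 = I)
(D(-185) - 25131)*(34727 + 4706) = (-185 - 25131)*(34727 + 4706) = -25316*39433 = -998285828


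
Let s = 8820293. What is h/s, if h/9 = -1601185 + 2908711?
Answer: 11767734/8820293 ≈ 1.3342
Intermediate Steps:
h = 11767734 (h = 9*(-1601185 + 2908711) = 9*1307526 = 11767734)
h/s = 11767734/8820293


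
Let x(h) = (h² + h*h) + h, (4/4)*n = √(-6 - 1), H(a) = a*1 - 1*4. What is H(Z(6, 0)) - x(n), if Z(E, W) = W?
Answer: 10 - I*√7 ≈ 10.0 - 2.6458*I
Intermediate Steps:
H(a) = -4 + a (H(a) = a - 4 = -4 + a)
n = I*√7 (n = √(-6 - 1) = √(-7) = I*√7 ≈ 2.6458*I)
x(h) = h + 2*h² (x(h) = (h² + h²) + h = 2*h² + h = h + 2*h²)
H(Z(6, 0)) - x(n) = (-4 + 0) - I*√7*(1 + 2*(I*√7)) = -4 - I*√7*(1 + 2*I*√7)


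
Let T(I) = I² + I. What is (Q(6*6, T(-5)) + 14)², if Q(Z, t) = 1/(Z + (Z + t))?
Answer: 1661521/8464 ≈ 196.30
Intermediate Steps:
T(I) = I + I²
Q(Z, t) = 1/(t + 2*Z)
(Q(6*6, T(-5)) + 14)² = (1/(-5*(1 - 5) + 2*(6*6)) + 14)² = (1/(-5*(-4) + 2*36) + 14)² = (1/(20 + 72) + 14)² = (1/92 + 14)² = (1289/92)² = 1661521/8464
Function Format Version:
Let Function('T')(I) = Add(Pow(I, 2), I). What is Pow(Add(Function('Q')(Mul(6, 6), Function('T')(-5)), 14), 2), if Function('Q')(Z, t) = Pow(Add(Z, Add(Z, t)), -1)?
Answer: Rational(1661521, 8464) ≈ 196.30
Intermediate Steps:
Function('T')(I) = Add(I, Pow(I, 2))
Function('Q')(Z, t) = Pow(Add(t, Mul(2, Z)), -1)
Pow(Add(Function('Q')(Mul(6, 6), Function('T')(-5)), 14), 2) = Pow(Add(Pow(Add(Mul(-5, Add(1, -5)), Mul(2, Mul(6, 6))), -1), 14), 2) = Pow(Add(Pow(Add(Mul(-5, -4), Mul(2, 36)), -1), 14), 2) = Pow(Add(Pow(Add(20, 72), -1), 14), 2) = Pow(Add(Pow(92, -1), 14), 2) = Pow(Add(Rational(1, 92), 14), 2) = Pow(Rational(1289, 92), 2) = Rational(1661521, 8464)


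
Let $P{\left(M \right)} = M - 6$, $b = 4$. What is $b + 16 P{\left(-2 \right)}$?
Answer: $-124$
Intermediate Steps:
$P{\left(M \right)} = -6 + M$ ($P{\left(M \right)} = M - 6 = -6 + M$)
$b + 16 P{\left(-2 \right)} = 4 + 16 \left(-6 - 2\right) = 4 + 16 \left(-8\right) = 4 - 128 = -124$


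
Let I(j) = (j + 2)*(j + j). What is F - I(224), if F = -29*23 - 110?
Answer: -102025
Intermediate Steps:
F = -777 (F = -667 - 110 = -777)
I(j) = 2*j*(2 + j) (I(j) = (2 + j)*(2*j) = 2*j*(2 + j))
F - I(224) = -777 - 2*224*(2 + 224) = -777 - 2*224*226 = -777 - 1*101248 = -777 - 101248 = -102025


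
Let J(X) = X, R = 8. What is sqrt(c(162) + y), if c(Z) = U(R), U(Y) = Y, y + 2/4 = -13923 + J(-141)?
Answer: I*sqrt(56226)/2 ≈ 118.56*I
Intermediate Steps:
y = -28129/2 (y = -1/2 + (-13923 - 141) = -1/2 - 14064 = -28129/2 ≈ -14065.)
c(Z) = 8
sqrt(c(162) + y) = sqrt(8 - 28129/2) = sqrt(-28113/2) = I*sqrt(56226)/2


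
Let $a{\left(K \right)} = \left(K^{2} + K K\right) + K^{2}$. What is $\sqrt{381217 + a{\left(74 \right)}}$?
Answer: $\sqrt{397645} \approx 630.59$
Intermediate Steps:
$a{\left(K \right)} = 3 K^{2}$ ($a{\left(K \right)} = \left(K^{2} + K^{2}\right) + K^{2} = 2 K^{2} + K^{2} = 3 K^{2}$)
$\sqrt{381217 + a{\left(74 \right)}} = \sqrt{381217 + 3 \cdot 74^{2}} = \sqrt{381217 + 3 \cdot 5476} = \sqrt{381217 + 16428} = \sqrt{397645}$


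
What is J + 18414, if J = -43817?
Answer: -25403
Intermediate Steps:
J + 18414 = -43817 + 18414 = -25403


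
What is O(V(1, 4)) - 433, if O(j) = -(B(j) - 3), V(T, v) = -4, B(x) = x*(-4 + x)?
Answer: -462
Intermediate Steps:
O(j) = 3 - j*(-4 + j) (O(j) = -(j*(-4 + j) - 3) = -(-3 + j*(-4 + j)) = 3 - j*(-4 + j))
O(V(1, 4)) - 433 = (3 - 1*(-4)*(-4 - 4)) - 433 = (3 - 1*(-4)*(-8)) - 433 = (3 - 32) - 433 = -29 - 433 = -462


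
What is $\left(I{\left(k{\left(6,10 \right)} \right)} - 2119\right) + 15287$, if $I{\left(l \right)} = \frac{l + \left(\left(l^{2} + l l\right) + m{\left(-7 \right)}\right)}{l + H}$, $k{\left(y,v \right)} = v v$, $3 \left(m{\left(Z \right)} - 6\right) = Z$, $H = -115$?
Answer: $\frac{532249}{45} \approx 11828.0$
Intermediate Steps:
$m{\left(Z \right)} = 6 + \frac{Z}{3}$
$k{\left(y,v \right)} = v^{2}$
$I{\left(l \right)} = \frac{\frac{11}{3} + l + 2 l^{2}}{-115 + l}$ ($I{\left(l \right)} = \frac{l + \left(\left(l^{2} + l l\right) + \left(6 + \frac{1}{3} \left(-7\right)\right)\right)}{l - 115} = \frac{l + \left(\left(l^{2} + l^{2}\right) + \left(6 - \frac{7}{3}\right)\right)}{-115 + l} = \frac{l + \left(2 l^{2} + \frac{11}{3}\right)}{-115 + l} = \frac{l + \left(\frac{11}{3} + 2 l^{2}\right)}{-115 + l} = \frac{\frac{11}{3} + l + 2 l^{2}}{-115 + l}$)
$\left(I{\left(k{\left(6,10 \right)} \right)} - 2119\right) + 15287 = \left(\frac{\frac{11}{3} + 10^{2} + 2 \left(10^{2}\right)^{2}}{-115 + 10^{2}} - 2119\right) + 15287 = \left(\frac{\frac{11}{3} + 100 + 2 \cdot 100^{2}}{-115 + 100} - 2119\right) + 15287 = \left(\frac{\frac{11}{3} + 100 + 2 \cdot 10000}{-15} - 2119\right) + 15287 = \left(- \frac{\frac{11}{3} + 100 + 20000}{15} - 2119\right) + 15287 = \left(\left(- \frac{1}{15}\right) \frac{60311}{3} - 2119\right) + 15287 = \left(- \frac{60311}{45} - 2119\right) + 15287 = - \frac{155666}{45} + 15287 = \frac{532249}{45}$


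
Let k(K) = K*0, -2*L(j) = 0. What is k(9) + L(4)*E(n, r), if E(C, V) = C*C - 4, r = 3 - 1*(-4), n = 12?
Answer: 0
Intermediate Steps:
L(j) = 0 (L(j) = -½*0 = 0)
r = 7 (r = 3 + 4 = 7)
E(C, V) = -4 + C² (E(C, V) = C² - 4 = -4 + C²)
k(K) = 0
k(9) + L(4)*E(n, r) = 0 + 0*(-4 + 12²) = 0 + 0*(-4 + 144) = 0 + 0*140 = 0 + 0 = 0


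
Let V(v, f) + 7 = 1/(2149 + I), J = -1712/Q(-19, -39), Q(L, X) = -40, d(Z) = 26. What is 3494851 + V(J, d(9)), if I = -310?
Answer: 6427018117/1839 ≈ 3.4948e+6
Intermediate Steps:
J = 214/5 (J = -1712/(-40) = -1712*(-1/40) = 214/5 ≈ 42.800)
V(v, f) = -12872/1839 (V(v, f) = -7 + 1/(2149 - 310) = -7 + 1/1839 = -12872/1839)
3494851 + V(J, d(9)) = 3494851 - 12872/1839 = 6427018117/1839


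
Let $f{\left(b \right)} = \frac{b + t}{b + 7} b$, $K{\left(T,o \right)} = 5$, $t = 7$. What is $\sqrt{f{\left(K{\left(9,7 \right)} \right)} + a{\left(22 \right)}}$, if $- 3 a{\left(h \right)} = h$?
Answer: $\frac{i \sqrt{21}}{3} \approx 1.5275 i$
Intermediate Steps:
$a{\left(h \right)} = - \frac{h}{3}$
$f{\left(b \right)} = b$ ($f{\left(b \right)} = \frac{b + 7}{b + 7} b = \frac{7 + b}{7 + b} b = 1 b = b$)
$\sqrt{f{\left(K{\left(9,7 \right)} \right)} + a{\left(22 \right)}} = \sqrt{5 - \frac{22}{3}} = \sqrt{- \frac{7}{3}} = \frac{i \sqrt{21}}{3}$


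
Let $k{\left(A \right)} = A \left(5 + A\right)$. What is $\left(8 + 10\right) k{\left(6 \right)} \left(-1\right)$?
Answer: $-1188$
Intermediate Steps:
$\left(8 + 10\right) k{\left(6 \right)} \left(-1\right) = \left(8 + 10\right) 6 \left(5 + 6\right) \left(-1\right) = 18 \cdot 6 \cdot 11 \left(-1\right) = 18 \cdot 66 \left(-1\right) = 18 \left(-66\right) = -1188$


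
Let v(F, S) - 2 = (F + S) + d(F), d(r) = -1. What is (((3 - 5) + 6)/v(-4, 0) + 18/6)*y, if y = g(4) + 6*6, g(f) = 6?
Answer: 70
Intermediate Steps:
y = 42 (y = 6 + 6*6 = 6 + 36 = 42)
v(F, S) = 1 + F + S (v(F, S) = 2 + ((F + S) - 1) = 2 + (-1 + F + S) = 1 + F + S)
(((3 - 5) + 6)/v(-4, 0) + 18/6)*y = (((3 - 5) + 6)/(1 - 4 + 0) + 18/6)*42 = ((-2 + 6)/(-3) + 18*(⅙))*42 = (4*(-⅓) + 3)*42 = (-4/3 + 3)*42 = (5/3)*42 = 70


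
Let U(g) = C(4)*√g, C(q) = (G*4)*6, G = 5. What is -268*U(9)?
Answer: -96480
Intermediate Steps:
C(q) = 120 (C(q) = (5*4)*6 = 20*6 = 120)
U(g) = 120*√g
-268*U(9) = -32160*√9 = -32160*3 = -268*360 = -96480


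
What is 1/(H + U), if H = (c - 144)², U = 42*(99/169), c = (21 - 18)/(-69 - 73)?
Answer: 3407716/70766976681 ≈ 4.8154e-5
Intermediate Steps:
c = -3/142 (c = 3/(-142) = 3*(-1/142) = -3/142 ≈ -0.021127)
U = 4158/169 (U = 42*(99*(1/169)) = 42*(99/169) = 4158/169 ≈ 24.604)
H = 418243401/20164 (H = (-3/142 - 144)² = (-20451/142)² = 418243401/20164 ≈ 20742.)
1/(H + U) = 1/(418243401/20164 + 4158/169) = 1/(70766976681/3407716) = 3407716/70766976681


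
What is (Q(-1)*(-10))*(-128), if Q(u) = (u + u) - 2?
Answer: -5120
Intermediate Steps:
Q(u) = -2 + 2*u (Q(u) = 2*u - 2 = -2 + 2*u)
(Q(-1)*(-10))*(-128) = ((-2 + 2*(-1))*(-10))*(-128) = ((-2 - 2)*(-10))*(-128) = -4*(-10)*(-128) = 40*(-128) = -5120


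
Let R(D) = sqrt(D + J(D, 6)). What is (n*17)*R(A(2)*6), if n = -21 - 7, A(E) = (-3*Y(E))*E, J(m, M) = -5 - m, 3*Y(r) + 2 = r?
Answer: -476*I*sqrt(5) ≈ -1064.4*I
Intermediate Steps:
Y(r) = -2/3 + r/3
A(E) = E*(2 - E) (A(E) = (-3*(-2/3 + E/3))*E = (2 - E)*E = E*(2 - E))
n = -28
R(D) = I*sqrt(5) (R(D) = sqrt(D + (-5 - D)) = sqrt(-5) = I*sqrt(5))
(n*17)*R(A(2)*6) = (-28*17)*(I*sqrt(5)) = -476*I*sqrt(5)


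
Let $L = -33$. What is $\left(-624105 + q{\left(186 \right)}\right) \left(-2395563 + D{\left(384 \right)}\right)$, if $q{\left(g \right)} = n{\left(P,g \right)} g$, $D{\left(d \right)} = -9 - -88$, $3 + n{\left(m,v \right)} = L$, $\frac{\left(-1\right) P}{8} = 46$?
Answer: $1511073702684$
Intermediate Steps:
$P = -368$ ($P = \left(-8\right) 46 = -368$)
$n{\left(m,v \right)} = -36$ ($n{\left(m,v \right)} = -3 - 33 = -36$)
$D{\left(d \right)} = 79$ ($D{\left(d \right)} = -9 + 88 = 79$)
$q{\left(g \right)} = - 36 g$
$\left(-624105 + q{\left(186 \right)}\right) \left(-2395563 + D{\left(384 \right)}\right) = \left(-624105 - 6696\right) \left(-2395563 + 79\right) = \left(-624105 - 6696\right) \left(-2395484\right) = \left(-630801\right) \left(-2395484\right) = 1511073702684$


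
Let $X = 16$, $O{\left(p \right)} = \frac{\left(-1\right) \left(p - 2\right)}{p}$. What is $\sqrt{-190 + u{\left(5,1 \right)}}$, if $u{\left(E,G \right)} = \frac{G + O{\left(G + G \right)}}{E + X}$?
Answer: $\frac{i \sqrt{83769}}{21} \approx 13.782 i$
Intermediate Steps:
$O{\left(p \right)} = \frac{2 - p}{p}$ ($O{\left(p \right)} = \frac{\left(-1\right) \left(-2 + p\right)}{p} = \frac{2 - p}{p}$)
$u{\left(E,G \right)} = \frac{G + \frac{2 - 2 G}{2 G}}{16 + E}$ ($u{\left(E,G \right)} = \frac{G + \frac{2 - \left(G + G\right)}{G + G}}{E + 16} = \frac{G + \frac{2 - 2 G}{2 G}}{16 + E}$)
$\sqrt{-190 + u{\left(5,1 \right)}} = \sqrt{-190 + \frac{1 + 1^{2} - 1}{1 \left(16 + 5\right)}} = \sqrt{-190 + 1 \cdot \frac{1}{21} \left(1 + 1 - 1\right)} = \sqrt{-190 + 1 \cdot \frac{1}{21} \cdot 1} = \sqrt{-190 + \frac{1}{21}} = \sqrt{- \frac{3989}{21}} = \frac{i \sqrt{83769}}{21}$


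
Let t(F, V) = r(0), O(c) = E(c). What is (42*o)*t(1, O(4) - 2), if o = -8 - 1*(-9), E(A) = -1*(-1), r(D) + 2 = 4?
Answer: 84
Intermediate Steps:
r(D) = 2 (r(D) = -2 + 4 = 2)
E(A) = 1
O(c) = 1
t(F, V) = 2
o = 1 (o = -8 + 9 = 1)
(42*o)*t(1, O(4) - 2) = (42*1)*2 = 42*2 = 84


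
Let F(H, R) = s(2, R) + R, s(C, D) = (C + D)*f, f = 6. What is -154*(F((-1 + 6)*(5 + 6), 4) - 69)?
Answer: 4466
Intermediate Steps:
s(C, D) = 6*C + 6*D (s(C, D) = (C + D)*6 = 6*C + 6*D)
F(H, R) = 12 + 7*R (F(H, R) = (6*2 + 6*R) + R = (12 + 6*R) + R = 12 + 7*R)
-154*(F((-1 + 6)*(5 + 6), 4) - 69) = -154*((12 + 7*4) - 69) = -154*((12 + 28) - 69) = -154*(40 - 69) = -154*(-29) = 4466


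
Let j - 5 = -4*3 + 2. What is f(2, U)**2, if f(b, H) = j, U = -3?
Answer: 25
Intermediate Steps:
j = -5 (j = 5 + (-4*3 + 2) = 5 + (-12 + 2) = 5 - 10 = -5)
f(b, H) = -5
f(2, U)**2 = (-5)**2 = 25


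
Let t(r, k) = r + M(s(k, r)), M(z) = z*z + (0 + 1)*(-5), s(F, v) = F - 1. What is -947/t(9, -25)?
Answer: -947/680 ≈ -1.3926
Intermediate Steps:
s(F, v) = -1 + F
M(z) = -5 + z**2 (M(z) = z**2 + 1*(-5) = z**2 - 5 = -5 + z**2)
t(r, k) = -5 + r + (-1 + k)**2 (t(r, k) = r + (-5 + (-1 + k)**2) = -5 + r + (-1 + k)**2)
-947/t(9, -25) = -947/(-5 + 9 + (-1 - 25)**2) = -947/(-5 + 9 + (-26)**2) = -947/(-5 + 9 + 676) = -947/680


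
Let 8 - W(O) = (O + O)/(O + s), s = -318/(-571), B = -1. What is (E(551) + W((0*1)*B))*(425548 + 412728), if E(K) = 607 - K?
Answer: 53649664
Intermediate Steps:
s = 318/571 (s = -318*(-1/571) = 318/571 ≈ 0.55692)
W(O) = 8 - 2*O/(318/571 + O) (W(O) = 8 - (O + O)/(O + 318/571) = 8 - 2*O/(318/571 + O))
(E(551) + W((0*1)*B))*(425548 + 412728) = ((607 - 1*551) + 6*(424 + 571*((0*1)*(-1)))/(318 + 571*((0*1)*(-1))))*(425548 + 412728) = ((607 - 551) + 6*(424 + 571*(0*(-1)))/(318 + 571*(0*(-1))))*838276 = (56 + 6*(424 + 571*0)/(318 + 571*0))*838276 = (56 + 6*(424 + 0)/(318 + 0))*838276 = (56 + 6*424/318)*838276 = (56 + 6*(1/318)*424)*838276 = (56 + 8)*838276 = 64*838276 = 53649664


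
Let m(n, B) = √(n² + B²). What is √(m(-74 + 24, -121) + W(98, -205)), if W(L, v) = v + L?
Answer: √(-107 + √17141) ≈ 4.8912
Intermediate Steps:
W(L, v) = L + v
m(n, B) = √(B² + n²)
√(m(-74 + 24, -121) + W(98, -205)) = √(√((-121)² + (-74 + 24)²) + (98 - 205)) = √(√(14641 + (-50)²) - 107) = √(√(14641 + 2500) - 107) = √(√17141 - 107) = √(-107 + √17141)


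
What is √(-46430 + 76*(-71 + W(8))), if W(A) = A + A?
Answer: I*√50610 ≈ 224.97*I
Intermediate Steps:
W(A) = 2*A
√(-46430 + 76*(-71 + W(8))) = √(-46430 + 76*(-71 + 2*8)) = √(-46430 + 76*(-71 + 16)) = √(-46430 + 76*(-55)) = √(-46430 - 4180) = √(-50610) = I*√50610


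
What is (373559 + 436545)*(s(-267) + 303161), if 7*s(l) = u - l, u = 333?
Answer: 1719629633608/7 ≈ 2.4566e+11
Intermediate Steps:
s(l) = 333/7 - l/7 (s(l) = (333 - l)/7 = 333/7 - l/7)
(373559 + 436545)*(s(-267) + 303161) = (373559 + 436545)*((333/7 - ⅐*(-267)) + 303161) = 810104*((333/7 + 267/7) + 303161) = 810104*(600/7 + 303161) = 810104*(2122727/7) = 1719629633608/7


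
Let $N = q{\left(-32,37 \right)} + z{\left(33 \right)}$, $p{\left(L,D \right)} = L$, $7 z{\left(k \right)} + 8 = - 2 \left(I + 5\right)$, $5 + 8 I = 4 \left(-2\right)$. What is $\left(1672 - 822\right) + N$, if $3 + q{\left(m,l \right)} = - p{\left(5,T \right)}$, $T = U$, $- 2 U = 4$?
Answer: $\frac{23517}{28} \approx 839.89$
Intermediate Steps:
$U = -2$ ($U = \left(- \frac{1}{2}\right) 4 = -2$)
$T = -2$
$I = - \frac{13}{8}$ ($I = - \frac{5}{8} + \frac{4 \left(-2\right)}{8} = - \frac{5}{8} + \frac{1}{8} \left(-8\right) = - \frac{5}{8} - 1 = - \frac{13}{8} \approx -1.625$)
$z{\left(k \right)} = - \frac{59}{28}$ ($z{\left(k \right)} = - \frac{8}{7} + \frac{\left(-2\right) \left(- \frac{13}{8} + 5\right)}{7} = - \frac{8}{7} + \frac{\left(-2\right) \frac{27}{8}}{7} = - \frac{8}{7} + \frac{1}{7} \left(- \frac{27}{4}\right) = - \frac{8}{7} - \frac{27}{28} = - \frac{59}{28}$)
$q{\left(m,l \right)} = -8$ ($q{\left(m,l \right)} = -3 - 5 = -8$)
$N = - \frac{283}{28}$ ($N = -8 - \frac{59}{28} = - \frac{283}{28} \approx -10.107$)
$\left(1672 - 822\right) + N = \left(1672 - 822\right) - \frac{283}{28} = 850 - \frac{283}{28} = \frac{23517}{28}$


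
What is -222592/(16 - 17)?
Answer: 222592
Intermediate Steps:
-222592/(16 - 17) = -222592/(-1) = -1*(-222592) = 222592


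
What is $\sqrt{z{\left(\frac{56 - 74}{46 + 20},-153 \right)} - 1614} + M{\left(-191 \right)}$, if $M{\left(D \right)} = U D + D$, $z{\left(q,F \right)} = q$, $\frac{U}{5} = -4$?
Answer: $3629 + \frac{3 i \sqrt{21703}}{11} \approx 3629.0 + 40.178 i$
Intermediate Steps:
$U = -20$ ($U = 5 \left(-4\right) = -20$)
$M{\left(D \right)} = - 19 D$ ($M{\left(D \right)} = - 20 D + D = - 19 D$)
$\sqrt{z{\left(\frac{56 - 74}{46 + 20},-153 \right)} - 1614} + M{\left(-191 \right)} = \sqrt{\frac{56 - 74}{46 + 20} - 1614} - -3629 = \sqrt{- \frac{18}{66} - 1614} + 3629 = \sqrt{\left(-18\right) \frac{1}{66} - 1614} + 3629 = \sqrt{- \frac{3}{11} - 1614} + 3629 = \sqrt{- \frac{17757}{11}} + 3629 = \frac{3 i \sqrt{21703}}{11} + 3629 = 3629 + \frac{3 i \sqrt{21703}}{11}$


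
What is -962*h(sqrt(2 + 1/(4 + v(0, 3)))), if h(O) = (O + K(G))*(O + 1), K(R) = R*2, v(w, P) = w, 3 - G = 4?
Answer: 2405/2 ≈ 1202.5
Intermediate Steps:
G = -1 (G = 3 - 1*4 = 3 - 4 = -1)
K(R) = 2*R
h(O) = (1 + O)*(-2 + O) (h(O) = (O + 2*(-1))*(O + 1) = (O - 2)*(1 + O) = (-2 + O)*(1 + O) = (1 + O)*(-2 + O))
-962*h(sqrt(2 + 1/(4 + v(0, 3)))) = -962*(-2 + (sqrt(2 + 1/(4 + 0)))**2 - sqrt(2 + 1/(4 + 0))) = -962*(-2 + (sqrt(2 + 1/4))**2 - sqrt(2 + 1/4)) = -962*(-2 + (sqrt(9/4))**2 - sqrt(9/4)) = -962*(-2 + (3/2)**2 - 1*3/2) = -962*(-2 + 9/4 - 3/2) = -962*(-5/4) = 2405/2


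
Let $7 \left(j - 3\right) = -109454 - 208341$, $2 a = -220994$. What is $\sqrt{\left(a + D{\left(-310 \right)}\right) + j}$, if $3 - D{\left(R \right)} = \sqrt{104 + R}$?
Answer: $\frac{\sqrt{-7638624 - 49 i \sqrt{206}}}{7} \approx 0.018176 - 394.83 i$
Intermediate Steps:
$D{\left(R \right)} = 3 - \sqrt{104 + R}$
$a = -110497$ ($a = \frac{1}{2} \left(-220994\right) = -110497$)
$j = - \frac{317774}{7}$ ($j = 3 + \frac{-109454 - 208341}{7} = 3 + \frac{1}{7} \left(-317795\right) = 3 - \frac{317795}{7} = - \frac{317774}{7} \approx -45396.0$)
$\sqrt{\left(a + D{\left(-310 \right)}\right) + j} = \sqrt{\left(-110497 + \left(3 - \sqrt{104 - 310}\right)\right) - \frac{317774}{7}} = \sqrt{\left(-110497 + \left(3 - \sqrt{-206}\right)\right) - \frac{317774}{7}} = \sqrt{\left(-110497 + \left(3 - i \sqrt{206}\right)\right) - \frac{317774}{7}} = \sqrt{\left(-110494 - i \sqrt{206}\right) - \frac{317774}{7}} = \sqrt{- \frac{1091232}{7} - i \sqrt{206}}$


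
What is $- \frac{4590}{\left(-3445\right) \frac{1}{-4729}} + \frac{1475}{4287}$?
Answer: $- \frac{18609802439}{2953743} \approx -6300.4$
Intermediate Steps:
$- \frac{4590}{\left(-3445\right) \frac{1}{-4729}} + \frac{1475}{4287} = - \frac{4590}{\left(-3445\right) \left(- \frac{1}{4729}\right)} + 1475 \cdot \frac{1}{4287} = - \frac{4590}{\frac{3445}{4729}} + \frac{1475}{4287} = \left(-4590\right) \frac{4729}{3445} + \frac{1475}{4287} = - \frac{4341222}{689} + \frac{1475}{4287} = - \frac{18609802439}{2953743}$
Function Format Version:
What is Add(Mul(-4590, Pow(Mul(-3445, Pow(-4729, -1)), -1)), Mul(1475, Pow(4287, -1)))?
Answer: Rational(-18609802439, 2953743) ≈ -6300.4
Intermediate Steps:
Add(Mul(-4590, Pow(Mul(-3445, Pow(-4729, -1)), -1)), Mul(1475, Pow(4287, -1))) = Add(Mul(-4590, Pow(Mul(-3445, Rational(-1, 4729)), -1)), Mul(1475, Rational(1, 4287))) = Add(Mul(-4590, Pow(Rational(3445, 4729), -1)), Rational(1475, 4287)) = Add(Mul(-4590, Rational(4729, 3445)), Rational(1475, 4287)) = Add(Rational(-4341222, 689), Rational(1475, 4287)) = Rational(-18609802439, 2953743)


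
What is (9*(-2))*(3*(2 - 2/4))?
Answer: -81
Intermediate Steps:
(9*(-2))*(3*(2 - 2/4)) = -54*(2 - 2*¼) = -54*(2 - ½) = -54*3/2 = -18*9/2 = -81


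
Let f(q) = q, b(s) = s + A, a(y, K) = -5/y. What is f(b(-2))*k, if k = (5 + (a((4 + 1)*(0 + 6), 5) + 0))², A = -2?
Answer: -841/9 ≈ -93.444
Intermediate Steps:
b(s) = -2 + s (b(s) = s - 2 = -2 + s)
k = 841/36 (k = (5 + (-5*1/((0 + 6)*(4 + 1)) + 0))² = (5 + (-5/(5*6) + 0))² = (5 + (-5/30 + 0))² = (5 + (-5*1/30 + 0))² = (5 + (-⅙ + 0))² = (5 - ⅙)² = (29/6)² = 841/36 ≈ 23.361)
f(b(-2))*k = (-2 - 2)*(841/36) = -4*841/36 = -841/9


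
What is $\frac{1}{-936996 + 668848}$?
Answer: $- \frac{1}{268148} \approx -3.7293 \cdot 10^{-6}$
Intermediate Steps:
$\frac{1}{-936996 + 668848} = \frac{1}{-268148} = - \frac{1}{268148}$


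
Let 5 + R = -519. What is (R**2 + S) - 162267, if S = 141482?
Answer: 253791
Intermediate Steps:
R = -524 (R = -5 - 519 = -524)
(R**2 + S) - 162267 = ((-524)**2 + 141482) - 162267 = (274576 + 141482) - 162267 = 416058 - 162267 = 253791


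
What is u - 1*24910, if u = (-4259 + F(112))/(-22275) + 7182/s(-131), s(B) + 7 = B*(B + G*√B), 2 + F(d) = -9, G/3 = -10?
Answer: (-72687443380*√131 + 317267034729*I)/(4455*(-2859*I + 655*√131)) ≈ -24910.0 - 0.13939*I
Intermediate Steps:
G = -30 (G = 3*(-10) = -30)
F(d) = -11 (F(d) = -2 - 9 = -11)
s(B) = -7 + B*(B - 30*√B)
u = 854/4455 + 7182/(17154 + 3930*I*√131) (u = (-4259 - 11)/(-22275) + 7182/(-7 + (-131)² - (-3930)*I*√131) = -4270*(-1/22275) + 7182/(-7 + 17161 - (-3930)*I*√131) = 854/4455 + 7182/(-7 + 17161 + 3930*I*√131) = 854/4455 + 7182/(17154 + 3930*I*√131) ≈ 0.24485 - 0.13939*I)
u - 1*24910 = (70223240689/286795774980 - 784035*I*√131/64376156) - 1*24910 = (70223240689/286795774980 - 784035*I*√131/64376156) - 24910 = -7144012531511111/286795774980 - 784035*I*√131/64376156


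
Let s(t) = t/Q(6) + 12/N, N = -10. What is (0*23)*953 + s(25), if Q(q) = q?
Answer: 89/30 ≈ 2.9667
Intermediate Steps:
s(t) = -6/5 + t/6 (s(t) = t/6 + 12/(-10) = t*(1/6) + 12*(-1/10) = t/6 - 6/5 = -6/5 + t/6)
(0*23)*953 + s(25) = (0*23)*953 + (-6/5 + (1/6)*25) = 0*953 + (-6/5 + 25/6) = 0 + 89/30 = 89/30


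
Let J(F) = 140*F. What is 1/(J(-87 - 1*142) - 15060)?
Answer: -1/47120 ≈ -2.1222e-5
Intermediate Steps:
1/(J(-87 - 1*142) - 15060) = 1/(140*(-87 - 1*142) - 15060) = 1/(140*(-87 - 142) - 15060) = 1/(140*(-229) - 15060) = 1/(-32060 - 15060) = 1/(-47120) = -1/47120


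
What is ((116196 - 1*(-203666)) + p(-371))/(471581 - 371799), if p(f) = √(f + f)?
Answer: 159931/49891 + I*√742/99782 ≈ 3.2056 + 0.00027299*I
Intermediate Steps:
p(f) = √2*√f (p(f) = √(2*f) = √2*√f)
((116196 - 1*(-203666)) + p(-371))/(471581 - 371799) = ((116196 - 1*(-203666)) + √2*√(-371))/(471581 - 371799) = ((116196 + 203666) + √2*(I*√371))/99782 = (319862 + I*√742)*(1/99782) = 159931/49891 + I*√742/99782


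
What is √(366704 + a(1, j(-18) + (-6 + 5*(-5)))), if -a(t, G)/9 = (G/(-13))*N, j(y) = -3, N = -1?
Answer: √61976954/13 ≈ 605.58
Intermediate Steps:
a(t, G) = -9*G/13 (a(t, G) = -9*G/(-13)*(-1) = -9*G*(-1/13)*(-1) = -9*(-G/13)*(-1) = -9*G/13)
√(366704 + a(1, j(-18) + (-6 + 5*(-5)))) = √(366704 - 9*(-3 + (-6 + 5*(-5)))/13) = √(366704 - 9*(-3 + (-6 - 25))/13) = √(366704 - 9*(-3 - 31)/13) = √(366704 - 9/13*(-34)) = √(366704 + 306/13) = √(4767458/13) = √61976954/13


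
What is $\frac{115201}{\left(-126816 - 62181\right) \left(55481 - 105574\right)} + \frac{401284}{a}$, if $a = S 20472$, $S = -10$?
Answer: $- \frac{316591940030087}{161514299860260} \approx -1.9601$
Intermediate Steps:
$a = -204720$ ($a = \left(-10\right) 20472 = -204720$)
$\frac{115201}{\left(-126816 - 62181\right) \left(55481 - 105574\right)} + \frac{401284}{a} = \frac{115201}{\left(-126816 - 62181\right) \left(55481 - 105574\right)} + \frac{401284}{-204720} = \frac{115201}{\left(-188997\right) \left(-50093\right)} + 401284 \left(- \frac{1}{204720}\right) = \frac{115201}{9467426721} - \frac{100321}{51180} = - \frac{316591940030087}{161514299860260}$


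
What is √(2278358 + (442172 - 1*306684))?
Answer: √2413846 ≈ 1553.7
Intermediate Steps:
√(2278358 + (442172 - 1*306684)) = √(2278358 + (442172 - 306684)) = √(2278358 + 135488) = √2413846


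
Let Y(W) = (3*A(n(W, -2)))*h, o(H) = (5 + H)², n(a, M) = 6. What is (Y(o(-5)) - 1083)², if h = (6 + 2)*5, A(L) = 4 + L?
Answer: 13689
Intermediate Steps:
h = 40 (h = 8*5 = 40)
Y(W) = 1200 (Y(W) = (3*(4 + 6))*40 = (3*10)*40 = 30*40 = 1200)
(Y(o(-5)) - 1083)² = (1200 - 1083)² = 117² = 13689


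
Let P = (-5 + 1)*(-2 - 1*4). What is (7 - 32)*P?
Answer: -600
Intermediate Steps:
P = 24 (P = -4*(-2 - 4) = -4*(-6) = 24)
(7 - 32)*P = (7 - 32)*24 = -25*24 = -600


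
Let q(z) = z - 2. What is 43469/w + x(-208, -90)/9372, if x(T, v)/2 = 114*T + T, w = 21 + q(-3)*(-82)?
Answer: 96693107/1009833 ≈ 95.752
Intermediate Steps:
q(z) = -2 + z
w = 431 (w = 21 + (-2 - 3)*(-82) = 21 - 5*(-82) = 21 + 410 = 431)
x(T, v) = 230*T (x(T, v) = 2*(114*T + T) = 2*(115*T) = 230*T)
43469/w + x(-208, -90)/9372 = 43469/431 + (230*(-208))/9372 = 43469*(1/431) - 47840*1/9372 = 43469/431 - 11960/2343 = 96693107/1009833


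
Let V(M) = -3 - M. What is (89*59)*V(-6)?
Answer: 15753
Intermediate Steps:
(89*59)*V(-6) = (89*59)*(-3 - 1*(-6)) = 5251*(-3 + 6) = 5251*3 = 15753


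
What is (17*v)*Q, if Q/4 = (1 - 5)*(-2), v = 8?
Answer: 4352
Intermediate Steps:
Q = 32 (Q = 4*((1 - 5)*(-2)) = 4*(-4*(-2)) = 4*8 = 32)
(17*v)*Q = (17*8)*32 = 136*32 = 4352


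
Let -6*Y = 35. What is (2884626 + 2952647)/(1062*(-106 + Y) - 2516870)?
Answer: -5837273/2635637 ≈ -2.2147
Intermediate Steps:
Y = -35/6 (Y = -⅙*35 = -35/6 ≈ -5.8333)
(2884626 + 2952647)/(1062*(-106 + Y) - 2516870) = (2884626 + 2952647)/(1062*(-106 - 35/6) - 2516870) = 5837273/(1062*(-671/6) - 2516870) = 5837273/(-118767 - 2516870) = 5837273/(-2635637) = 5837273*(-1/2635637) = -5837273/2635637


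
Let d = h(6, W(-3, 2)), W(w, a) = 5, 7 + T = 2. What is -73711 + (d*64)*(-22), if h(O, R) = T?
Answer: -66671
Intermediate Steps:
T = -5 (T = -7 + 2 = -5)
h(O, R) = -5
d = -5
-73711 + (d*64)*(-22) = -73711 - 5*64*(-22) = -73711 - 320*(-22) = -73711 + 7040 = -66671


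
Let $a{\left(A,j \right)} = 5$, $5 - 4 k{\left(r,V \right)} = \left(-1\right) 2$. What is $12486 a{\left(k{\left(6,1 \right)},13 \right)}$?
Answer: $62430$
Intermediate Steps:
$k{\left(r,V \right)} = \frac{7}{4}$ ($k{\left(r,V \right)} = \frac{5}{4} - \frac{\left(-1\right) 2}{4} = \frac{5}{4} - - \frac{1}{2} = \frac{5}{4} + \frac{1}{2} = \frac{7}{4}$)
$12486 a{\left(k{\left(6,1 \right)},13 \right)} = 12486 \cdot 5 = 62430$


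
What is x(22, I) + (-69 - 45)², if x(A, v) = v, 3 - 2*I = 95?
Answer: 12950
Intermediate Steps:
I = -46 (I = 3/2 - ½*95 = 3/2 - 95/2 = -46)
x(22, I) + (-69 - 45)² = -46 + (-69 - 45)² = -46 + (-114)² = -46 + 12996 = 12950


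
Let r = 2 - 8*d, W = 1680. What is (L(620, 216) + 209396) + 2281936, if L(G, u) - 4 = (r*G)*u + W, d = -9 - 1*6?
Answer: 18831256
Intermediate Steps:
d = -15 (d = -9 - 6 = -15)
r = 122 (r = 2 - 8*(-15) = 2 + 120 = 122)
L(G, u) = 1684 + 122*G*u (L(G, u) = 4 + ((122*G)*u + 1680) = 4 + (122*G*u + 1680) = 4 + (1680 + 122*G*u) = 1684 + 122*G*u)
(L(620, 216) + 209396) + 2281936 = ((1684 + 122*620*216) + 209396) + 2281936 = ((1684 + 16338240) + 209396) + 2281936 = (16339924 + 209396) + 2281936 = 16549320 + 2281936 = 18831256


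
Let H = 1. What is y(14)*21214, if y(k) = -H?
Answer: -21214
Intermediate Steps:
y(k) = -1 (y(k) = -1*1 = -1)
y(14)*21214 = -1*21214 = -21214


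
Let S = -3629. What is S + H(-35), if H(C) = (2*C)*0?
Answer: -3629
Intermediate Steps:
H(C) = 0
S + H(-35) = -3629 + 0 = -3629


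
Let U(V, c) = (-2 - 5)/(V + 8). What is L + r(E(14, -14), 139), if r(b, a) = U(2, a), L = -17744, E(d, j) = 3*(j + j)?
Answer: -177447/10 ≈ -17745.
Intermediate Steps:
E(d, j) = 6*j (E(d, j) = 3*(2*j) = 6*j)
U(V, c) = -7/(8 + V)
r(b, a) = -7/10 (r(b, a) = -7/(8 + 2) = -7/10)
L + r(E(14, -14), 139) = -17744 - 7/10 = -177447/10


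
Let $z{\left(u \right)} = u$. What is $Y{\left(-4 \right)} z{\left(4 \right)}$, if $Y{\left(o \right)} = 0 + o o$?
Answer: $64$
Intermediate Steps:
$Y{\left(o \right)} = o^{2}$ ($Y{\left(o \right)} = 0 + o^{2} = o^{2}$)
$Y{\left(-4 \right)} z{\left(4 \right)} = \left(-4\right)^{2} \cdot 4 = 16 \cdot 4 = 64$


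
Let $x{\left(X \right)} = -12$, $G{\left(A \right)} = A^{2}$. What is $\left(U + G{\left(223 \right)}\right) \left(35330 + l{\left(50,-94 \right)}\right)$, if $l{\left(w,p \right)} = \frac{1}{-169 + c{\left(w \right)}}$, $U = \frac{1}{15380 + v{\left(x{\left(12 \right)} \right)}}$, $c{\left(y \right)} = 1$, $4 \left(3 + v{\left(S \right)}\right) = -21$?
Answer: $\frac{6049571609949951}{3443272} \approx 1.7569 \cdot 10^{9}$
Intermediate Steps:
$v{\left(S \right)} = - \frac{33}{4}$ ($v{\left(S \right)} = -3 + \frac{1}{4} \left(-21\right) = -3 - \frac{21}{4} = - \frac{33}{4}$)
$U = \frac{4}{61487}$ ($U = \frac{1}{15380 - \frac{33}{4}} = \frac{1}{\frac{61487}{4}} = \frac{4}{61487} \approx 6.5054 \cdot 10^{-5}$)
$l{\left(w,p \right)} = - \frac{1}{168}$ ($l{\left(w,p \right)} = \frac{1}{-169 + 1} = \frac{1}{-168} = - \frac{1}{168}$)
$\left(U + G{\left(223 \right)}\right) \left(35330 + l{\left(50,-94 \right)}\right) = \left(\frac{4}{61487} + 223^{2}\right) \left(35330 - \frac{1}{168}\right) = \left(\frac{4}{61487} + 49729\right) \frac{5935439}{168} = \frac{3057687027}{61487} \cdot \frac{5935439}{168} = \frac{6049571609949951}{3443272}$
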